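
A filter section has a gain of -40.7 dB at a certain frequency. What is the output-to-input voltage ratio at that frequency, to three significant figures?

0.00923

Voltage ratio = 10^(dB/20).
10^(-40.7/20) = 10^(-2.035) = 0.00923.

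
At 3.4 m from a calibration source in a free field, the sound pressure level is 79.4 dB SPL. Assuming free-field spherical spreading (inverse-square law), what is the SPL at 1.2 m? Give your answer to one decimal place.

Free-field point source: level drops by 20·log₁₀ of the distance ratio.
ΔL = −20·log₁₀(1.2/3.4) = 9.05 dB, so L₂ = 79.4 + (9.05) = 88.4 dB SPL.

88.4 dB SPL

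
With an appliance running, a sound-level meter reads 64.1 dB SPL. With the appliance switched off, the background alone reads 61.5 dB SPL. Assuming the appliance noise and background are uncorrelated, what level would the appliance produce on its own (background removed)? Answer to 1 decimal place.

60.6 dB SPL

Background correction is a power subtraction:
L_src = 10·log₁₀(10^(64.1/10) − 10^(61.5/10)) = 10·log₁₀(1158000) = 60.6 dB SPL.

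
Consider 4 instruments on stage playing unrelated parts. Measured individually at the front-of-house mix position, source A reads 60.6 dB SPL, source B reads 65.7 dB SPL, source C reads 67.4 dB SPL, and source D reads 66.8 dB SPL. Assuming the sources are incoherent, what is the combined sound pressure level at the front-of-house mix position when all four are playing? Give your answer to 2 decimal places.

71.80 dB SPL

Add the sources as powers (linear), then convert back to dB:
L_total = 10·log₁₀(10^(60.6/10) + 10^(65.7/10) + 10^(67.4/10) + 10^(66.8/10)) = 10·log₁₀(15150000) = 71.80 dB SPL.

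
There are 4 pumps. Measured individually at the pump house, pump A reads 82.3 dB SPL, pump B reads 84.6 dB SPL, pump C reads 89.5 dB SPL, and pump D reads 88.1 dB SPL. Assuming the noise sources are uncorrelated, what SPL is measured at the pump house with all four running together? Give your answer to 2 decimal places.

Uncorrelated sources add in intensity (power), not in dB.
L_total = 10·log₁₀(10^(82.3/10) + 10^(84.6/10) + 10^(89.5/10) + 10^(88.1/10)) = 10·log₁₀(1995000000) = 93.00 dB SPL.

93.00 dB SPL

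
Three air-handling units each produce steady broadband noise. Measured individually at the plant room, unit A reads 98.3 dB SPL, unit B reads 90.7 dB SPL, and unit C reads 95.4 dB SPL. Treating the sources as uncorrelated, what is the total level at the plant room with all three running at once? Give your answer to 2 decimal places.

Uncorrelated sources add in intensity (power), not in dB.
L_total = 10·log₁₀(10^(98.3/10) + 10^(90.7/10) + 10^(95.4/10)) = 10·log₁₀(11403000000) = 100.57 dB SPL.

100.57 dB SPL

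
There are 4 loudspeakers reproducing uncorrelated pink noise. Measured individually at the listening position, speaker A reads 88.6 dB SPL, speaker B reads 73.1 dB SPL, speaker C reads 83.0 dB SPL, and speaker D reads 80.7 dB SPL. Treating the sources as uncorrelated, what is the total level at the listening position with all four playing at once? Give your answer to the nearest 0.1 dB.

Uncorrelated sources add in intensity (power), not in dB.
L_total = 10·log₁₀(10^(88.6/10) + 10^(73.1/10) + 10^(83.0/10) + 10^(80.7/10)) = 10·log₁₀(1062000000) = 90.3 dB SPL.

90.3 dB SPL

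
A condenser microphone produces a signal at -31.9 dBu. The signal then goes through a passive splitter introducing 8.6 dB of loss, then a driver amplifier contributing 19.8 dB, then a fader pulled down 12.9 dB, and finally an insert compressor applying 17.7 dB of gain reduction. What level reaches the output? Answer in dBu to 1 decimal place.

Cascaded gains and losses add directly in dB.
-31.9 − 8.6 + 19.8 − 12.9 − 17.7 = -51.3 dBu.

-51.3 dBu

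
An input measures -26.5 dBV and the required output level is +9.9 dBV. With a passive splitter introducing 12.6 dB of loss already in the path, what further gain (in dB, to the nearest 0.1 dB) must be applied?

49.0 dB

The required make-up gain is the shortfall in the dB sum.
G = +9.9 − (-26.5) + 12.6 = 49.0 dB.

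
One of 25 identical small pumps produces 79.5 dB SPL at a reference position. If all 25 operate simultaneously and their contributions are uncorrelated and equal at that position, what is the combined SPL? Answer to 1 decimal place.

93.5 dB SPL

25 equal incoherent sources raise the level by 10·log₁₀(25) = 13.98 dB.
L_total = 79.5 + 13.98 = 93.5 dB SPL.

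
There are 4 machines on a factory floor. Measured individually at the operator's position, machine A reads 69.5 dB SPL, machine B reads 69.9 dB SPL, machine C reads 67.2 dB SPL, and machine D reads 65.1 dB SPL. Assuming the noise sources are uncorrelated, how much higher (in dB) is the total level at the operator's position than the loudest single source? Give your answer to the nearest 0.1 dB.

4.4 dB

Uncorrelated sources add in intensity (power), not in dB.
L_total = 10·log₁₀(10^(69.5/10) + 10^(69.9/10) + 10^(67.2/10) + 10^(65.1/10)) = 74.34 dB SPL.
Excess over the loudest (69.9 dB): 74.34 − 69.9 = 4.4 dB.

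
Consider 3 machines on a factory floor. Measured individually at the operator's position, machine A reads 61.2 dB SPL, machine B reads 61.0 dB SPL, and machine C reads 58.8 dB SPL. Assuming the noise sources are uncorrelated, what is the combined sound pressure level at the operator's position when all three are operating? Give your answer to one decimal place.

65.2 dB SPL

Add the sources as powers (linear), then convert back to dB:
L_total = 10·log₁₀(10^(61.2/10) + 10^(61.0/10) + 10^(58.8/10)) = 10·log₁₀(3336000) = 65.2 dB SPL.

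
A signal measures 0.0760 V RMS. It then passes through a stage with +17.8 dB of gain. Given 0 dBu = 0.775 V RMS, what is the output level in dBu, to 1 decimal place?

Input level: 20·log₁₀(0.0760/0.775) = -20.17 dBu.
Output: -20.17 + 17.8 = -2.4 dBu.

-2.4 dBu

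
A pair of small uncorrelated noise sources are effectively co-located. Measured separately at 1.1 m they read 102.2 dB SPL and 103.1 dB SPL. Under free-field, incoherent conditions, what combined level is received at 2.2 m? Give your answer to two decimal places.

99.66 dB SPL

Combined at 1.1 m: 10·log₁₀(10^(102.2/10)+10^(103.1/10)) = 105.684 dB SPL.
Then apply −20·log₁₀(2.2/1.1) = -6.021 dB → 99.66 dB SPL.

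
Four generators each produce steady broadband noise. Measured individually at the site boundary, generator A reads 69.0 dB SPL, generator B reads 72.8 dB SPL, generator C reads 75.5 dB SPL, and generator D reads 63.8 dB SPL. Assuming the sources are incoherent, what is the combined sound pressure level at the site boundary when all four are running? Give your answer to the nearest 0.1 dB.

78.1 dB SPL

Uncorrelated sources add in intensity (power), not in dB.
L_total = 10·log₁₀(10^(69.0/10) + 10^(72.8/10) + 10^(75.5/10) + 10^(63.8/10)) = 10·log₁₀(64880000) = 78.1 dB SPL.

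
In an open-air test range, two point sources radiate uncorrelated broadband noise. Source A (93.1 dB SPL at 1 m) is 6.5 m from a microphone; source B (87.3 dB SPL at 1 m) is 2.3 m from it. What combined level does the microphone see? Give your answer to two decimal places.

At the listener: L_A = 93.1 − 20·log₁₀(6.5) = 76.842 dB; L_B = 87.3 − 20·log₁₀(2.3) = 80.065 dB.
Combined: 10·log₁₀(10^(76.842/10)+10^(80.065/10)) = 81.76 dB SPL.

81.76 dB SPL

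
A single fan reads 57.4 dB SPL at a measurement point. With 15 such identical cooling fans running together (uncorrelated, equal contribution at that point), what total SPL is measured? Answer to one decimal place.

69.2 dB SPL

15 equal incoherent sources raise the level by 10·log₁₀(15) = 11.76 dB.
L_total = 57.4 + 11.76 = 69.2 dB SPL.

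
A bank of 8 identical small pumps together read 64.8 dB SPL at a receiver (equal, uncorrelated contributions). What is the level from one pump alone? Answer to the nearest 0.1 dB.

8 equal incoherent sources add 10·log₁₀(8) = 9.03 dB over one source.
L_one = 64.8 − 9.03 = 55.8 dB SPL.

55.8 dB SPL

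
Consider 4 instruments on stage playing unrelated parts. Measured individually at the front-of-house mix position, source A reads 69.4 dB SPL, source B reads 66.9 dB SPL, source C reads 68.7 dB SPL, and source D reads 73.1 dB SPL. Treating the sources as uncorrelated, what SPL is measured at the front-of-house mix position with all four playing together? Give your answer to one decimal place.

Uncorrelated sources add in intensity (power), not in dB.
L_total = 10·log₁₀(10^(69.4/10) + 10^(66.9/10) + 10^(68.7/10) + 10^(73.1/10)) = 10·log₁₀(41440000) = 76.2 dB SPL.

76.2 dB SPL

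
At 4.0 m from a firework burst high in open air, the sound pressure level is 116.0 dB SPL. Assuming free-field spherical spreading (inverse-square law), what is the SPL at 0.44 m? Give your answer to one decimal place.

135.2 dB SPL

Inverse-square spreading gives ΔL = −20·log₁₀(d₂/d₁).
ΔL = −20·log₁₀(0.44/4.0) = 19.17 dB, so L₂ = 116.0 + (19.17) = 135.2 dB SPL.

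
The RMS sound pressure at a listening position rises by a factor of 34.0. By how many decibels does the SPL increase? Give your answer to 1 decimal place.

30.6 dB

SPL change from a pressure ratio uses the 20·log₁₀ form:
20·log₁₀(34.0) = 30.6 dB.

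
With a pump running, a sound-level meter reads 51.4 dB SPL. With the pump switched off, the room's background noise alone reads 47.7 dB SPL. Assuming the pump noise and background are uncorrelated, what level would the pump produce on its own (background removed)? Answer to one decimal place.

Subtract intensities: L_src = 10·log₁₀(10^(L_total/10) − 10^(L_bg/10)).
L_src = 10·log₁₀(10^(51.4/10) − 10^(47.7/10)) = 10·log₁₀(79150) = 49.0 dB SPL.

49.0 dB SPL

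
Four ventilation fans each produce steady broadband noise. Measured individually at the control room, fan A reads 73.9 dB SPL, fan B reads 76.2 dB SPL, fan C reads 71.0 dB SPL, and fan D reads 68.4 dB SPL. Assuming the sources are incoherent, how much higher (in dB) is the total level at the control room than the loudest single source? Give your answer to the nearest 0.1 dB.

Incoherent sources sum as intensities:
L_total = 10·log₁₀(10^(73.9/10) + 10^(76.2/10) + 10^(71.0/10) + 10^(68.4/10)) = 79.33 dB SPL.
Excess over the loudest (76.2 dB): 79.33 − 76.2 = 3.1 dB.

3.1 dB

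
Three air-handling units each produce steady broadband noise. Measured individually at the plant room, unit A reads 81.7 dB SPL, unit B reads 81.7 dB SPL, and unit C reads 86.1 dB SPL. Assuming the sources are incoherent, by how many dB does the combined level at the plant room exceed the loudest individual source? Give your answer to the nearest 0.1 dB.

2.4 dB

Add the sources as powers (linear), then convert back to dB:
L_total = 10·log₁₀(10^(81.7/10) + 10^(81.7/10) + 10^(86.1/10)) = 88.47 dB SPL.
Excess over the loudest (86.1 dB): 88.47 − 86.1 = 2.4 dB.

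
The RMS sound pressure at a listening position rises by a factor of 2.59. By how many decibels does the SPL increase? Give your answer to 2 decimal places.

Sound pressure is an amplitude quantity: ΔL = 20·log₁₀(p₂/p₁).
20·log₁₀(2.59) = 8.27 dB.

8.27 dB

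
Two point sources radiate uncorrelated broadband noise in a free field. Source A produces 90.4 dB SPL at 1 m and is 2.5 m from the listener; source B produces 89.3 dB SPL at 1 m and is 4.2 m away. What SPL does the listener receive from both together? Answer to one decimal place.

At the listener: L_A = 90.4 − 20·log₁₀(2.5) = 82.44 dB; L_B = 89.3 − 20·log₁₀(4.2) = 76.84 dB.
Combined: 10·log₁₀(10^(82.44/10)+10^(76.84/10)) = 83.5 dB SPL.

83.5 dB SPL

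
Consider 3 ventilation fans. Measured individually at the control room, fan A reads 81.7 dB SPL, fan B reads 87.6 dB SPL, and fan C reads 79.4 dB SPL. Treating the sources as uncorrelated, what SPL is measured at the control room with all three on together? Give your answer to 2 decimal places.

Incoherent sources sum as intensities:
L_total = 10·log₁₀(10^(81.7/10) + 10^(87.6/10) + 10^(79.4/10)) = 10·log₁₀(810400000) = 89.09 dB SPL.

89.09 dB SPL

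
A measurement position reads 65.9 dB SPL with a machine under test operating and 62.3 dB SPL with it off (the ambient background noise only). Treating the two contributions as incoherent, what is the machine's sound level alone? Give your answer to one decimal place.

63.4 dB SPL

Remove the background by subtracting linear intensities:
L_src = 10·log₁₀(10^(65.9/10) − 10^(62.3/10)) = 10·log₁₀(2192000) = 63.4 dB SPL.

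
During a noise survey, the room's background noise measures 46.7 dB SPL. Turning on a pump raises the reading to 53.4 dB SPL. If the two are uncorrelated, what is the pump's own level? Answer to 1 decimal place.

52.4 dB SPL

Remove the background by subtracting linear intensities:
L_src = 10·log₁₀(10^(53.4/10) − 10^(46.7/10)) = 10·log₁₀(172000) = 52.4 dB SPL.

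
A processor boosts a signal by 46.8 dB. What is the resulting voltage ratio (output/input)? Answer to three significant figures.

219

Voltage ratio = 10^(dB/20).
10^(46.8/20) = 10^(2.340) = 219.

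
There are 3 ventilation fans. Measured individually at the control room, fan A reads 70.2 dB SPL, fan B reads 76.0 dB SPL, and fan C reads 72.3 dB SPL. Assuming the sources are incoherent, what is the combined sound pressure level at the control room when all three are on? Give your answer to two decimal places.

78.28 dB SPL

Uncorrelated sources add in intensity (power), not in dB.
L_total = 10·log₁₀(10^(70.2/10) + 10^(76.0/10) + 10^(72.3/10)) = 10·log₁₀(67260000) = 78.28 dB SPL.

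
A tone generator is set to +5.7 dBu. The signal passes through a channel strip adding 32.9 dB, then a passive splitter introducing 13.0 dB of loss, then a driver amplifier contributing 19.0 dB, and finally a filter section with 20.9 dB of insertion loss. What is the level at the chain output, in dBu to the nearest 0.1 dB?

+23.7 dBu

In dB, series stages simply add:
+5.7 + 32.9 − 13.0 + 19.0 − 20.9 = +23.7 dBu.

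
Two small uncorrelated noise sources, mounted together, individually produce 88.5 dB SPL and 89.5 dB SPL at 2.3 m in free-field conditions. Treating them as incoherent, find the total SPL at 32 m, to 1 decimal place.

69.2 dB SPL

Combined at 2.3 m: 10·log₁₀(10^(88.5/10)+10^(89.5/10)) = 92.04 dB SPL.
Then apply −20·log₁₀(32/2.3) = -22.87 dB → 69.2 dB SPL.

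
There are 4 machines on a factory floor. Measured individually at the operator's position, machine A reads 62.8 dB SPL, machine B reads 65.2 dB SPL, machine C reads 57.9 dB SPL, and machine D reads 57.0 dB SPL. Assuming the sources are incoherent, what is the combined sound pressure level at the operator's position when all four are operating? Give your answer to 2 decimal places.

Incoherent sources sum as intensities:
L_total = 10·log₁₀(10^(62.8/10) + 10^(65.2/10) + 10^(57.9/10) + 10^(57.0/10)) = 10·log₁₀(6335000) = 68.02 dB SPL.

68.02 dB SPL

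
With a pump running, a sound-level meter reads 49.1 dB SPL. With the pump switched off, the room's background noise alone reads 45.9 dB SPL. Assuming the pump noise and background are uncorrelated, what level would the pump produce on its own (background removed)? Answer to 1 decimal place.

Subtract intensities: L_src = 10·log₁₀(10^(L_total/10) − 10^(L_bg/10)).
L_src = 10·log₁₀(10^(49.1/10) − 10^(45.9/10)) = 10·log₁₀(42380) = 46.3 dB SPL.

46.3 dB SPL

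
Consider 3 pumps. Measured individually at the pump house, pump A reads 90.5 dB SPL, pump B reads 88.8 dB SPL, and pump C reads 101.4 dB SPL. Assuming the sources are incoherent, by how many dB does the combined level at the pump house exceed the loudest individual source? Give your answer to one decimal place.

0.6 dB

Incoherent sources sum as intensities:
L_total = 10·log₁₀(10^(90.5/10) + 10^(88.8/10) + 10^(101.4/10)) = 101.95 dB SPL.
Excess over the loudest (101.4 dB): 101.95 − 101.4 = 0.6 dB.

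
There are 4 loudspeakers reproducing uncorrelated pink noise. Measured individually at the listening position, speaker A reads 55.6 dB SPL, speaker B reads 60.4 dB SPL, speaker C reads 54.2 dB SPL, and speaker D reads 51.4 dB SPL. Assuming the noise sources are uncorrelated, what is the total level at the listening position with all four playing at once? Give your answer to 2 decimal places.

62.70 dB SPL

Uncorrelated sources add in intensity (power), not in dB.
L_total = 10·log₁₀(10^(55.6/10) + 10^(60.4/10) + 10^(54.2/10) + 10^(51.4/10)) = 10·log₁₀(1861000) = 62.70 dB SPL.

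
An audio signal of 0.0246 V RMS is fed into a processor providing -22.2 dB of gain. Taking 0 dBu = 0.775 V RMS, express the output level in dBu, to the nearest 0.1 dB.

-52.2 dBu

Input level: 20·log₁₀(0.0246/0.775) = -29.97 dBu.
Output: -29.97 − 22.2 = -52.2 dBu.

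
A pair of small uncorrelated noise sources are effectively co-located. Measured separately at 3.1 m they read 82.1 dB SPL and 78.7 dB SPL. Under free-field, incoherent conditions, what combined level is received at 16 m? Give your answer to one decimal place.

Combined at 3.1 m: 10·log₁₀(10^(82.1/10)+10^(78.7/10)) = 83.73 dB SPL.
Then apply −20·log₁₀(16/3.1) = -14.26 dB → 69.5 dB SPL.

69.5 dB SPL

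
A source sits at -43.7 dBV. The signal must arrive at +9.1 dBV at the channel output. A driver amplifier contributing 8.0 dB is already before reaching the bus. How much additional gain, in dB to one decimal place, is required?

44.8 dB

The required make-up gain is the shortfall in the dB sum.
G = +9.1 − (-43.7) − 8.0 = 44.8 dB.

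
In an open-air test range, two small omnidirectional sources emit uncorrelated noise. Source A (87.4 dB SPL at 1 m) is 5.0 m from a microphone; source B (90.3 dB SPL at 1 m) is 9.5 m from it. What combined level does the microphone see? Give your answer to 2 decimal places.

At the listener: L_A = 87.4 − 20·log₁₀(5.0) = 73.421 dB; L_B = 90.3 − 20·log₁₀(9.5) = 70.746 dB.
Combined: 10·log₁₀(10^(73.421/10)+10^(70.746/10)) = 75.30 dB SPL.

75.30 dB SPL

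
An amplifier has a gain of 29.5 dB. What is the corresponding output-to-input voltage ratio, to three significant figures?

Voltage ratio = 10^(dB/20).
10^(29.5/20) = 10^(1.475) = 29.9.

29.9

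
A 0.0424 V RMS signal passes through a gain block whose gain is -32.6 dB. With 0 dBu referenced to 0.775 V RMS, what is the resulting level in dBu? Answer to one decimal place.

-57.8 dBu

Input level: 20·log₁₀(0.0424/0.775) = -25.24 dBu.
Output: -25.24 − 32.6 = -57.8 dBu.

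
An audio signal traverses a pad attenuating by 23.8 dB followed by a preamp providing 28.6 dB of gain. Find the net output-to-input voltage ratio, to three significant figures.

Net gain = (−23.8) + 28.6 = 4.8 dB.
Voltage ratio = 10^(4.8/20) = 1.74.

1.74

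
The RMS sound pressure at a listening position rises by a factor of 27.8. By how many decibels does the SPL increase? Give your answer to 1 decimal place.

Sound pressure is an amplitude quantity: ΔL = 20·log₁₀(p₂/p₁).
20·log₁₀(27.8) = 28.9 dB.

28.9 dB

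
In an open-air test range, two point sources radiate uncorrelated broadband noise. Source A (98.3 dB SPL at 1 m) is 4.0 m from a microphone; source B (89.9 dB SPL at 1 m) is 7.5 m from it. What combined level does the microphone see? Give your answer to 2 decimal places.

86.43 dB SPL

At the listener: L_A = 98.3 − 20·log₁₀(4.0) = 86.259 dB; L_B = 89.9 − 20·log₁₀(7.5) = 72.399 dB.
Combined: 10·log₁₀(10^(86.259/10)+10^(72.399/10)) = 86.43 dB SPL.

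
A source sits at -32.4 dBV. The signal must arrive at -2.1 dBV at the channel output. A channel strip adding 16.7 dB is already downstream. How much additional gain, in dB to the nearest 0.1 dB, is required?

The required make-up gain is the shortfall in the dB sum.
G = -2.1 − (-32.4) − 16.7 = 13.6 dB.

13.6 dB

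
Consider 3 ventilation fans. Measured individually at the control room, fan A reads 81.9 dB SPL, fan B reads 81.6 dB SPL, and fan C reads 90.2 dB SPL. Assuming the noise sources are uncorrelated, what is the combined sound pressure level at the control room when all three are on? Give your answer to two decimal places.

Incoherent sources sum as intensities:
L_total = 10·log₁₀(10^(81.9/10) + 10^(81.6/10) + 10^(90.2/10)) = 10·log₁₀(1347000000) = 91.29 dB SPL.

91.29 dB SPL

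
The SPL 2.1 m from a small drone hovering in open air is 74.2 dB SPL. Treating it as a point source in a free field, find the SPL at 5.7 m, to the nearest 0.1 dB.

Free-field point source: level drops by 20·log₁₀ of the distance ratio.
ΔL = −20·log₁₀(5.7/2.1) = -8.67 dB, so L₂ = 74.2 + (-8.67) = 65.5 dB SPL.

65.5 dB SPL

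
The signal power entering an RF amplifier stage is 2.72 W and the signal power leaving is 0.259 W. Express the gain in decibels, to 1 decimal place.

For a power ratio, dB = 10·log₁₀(P₂/P₁).
10·log₁₀(0.259/2.72) = 10·log₁₀(0.09522) = -10.2 dB.

-10.2 dB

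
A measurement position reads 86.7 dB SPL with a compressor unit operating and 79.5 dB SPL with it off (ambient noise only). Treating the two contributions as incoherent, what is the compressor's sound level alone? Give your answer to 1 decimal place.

Background correction is a power subtraction:
L_src = 10·log₁₀(10^(86.7/10) − 10^(79.5/10)) = 10·log₁₀(378600000) = 85.8 dB SPL.

85.8 dB SPL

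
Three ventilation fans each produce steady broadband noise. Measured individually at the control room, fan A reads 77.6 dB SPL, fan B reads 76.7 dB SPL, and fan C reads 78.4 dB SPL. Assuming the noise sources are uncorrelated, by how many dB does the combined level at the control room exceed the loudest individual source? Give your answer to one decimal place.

Incoherent sources sum as intensities:
L_total = 10·log₁₀(10^(77.6/10) + 10^(76.7/10) + 10^(78.4/10)) = 82.39 dB SPL.
Excess over the loudest (78.4 dB): 82.39 − 78.4 = 4.0 dB.

4.0 dB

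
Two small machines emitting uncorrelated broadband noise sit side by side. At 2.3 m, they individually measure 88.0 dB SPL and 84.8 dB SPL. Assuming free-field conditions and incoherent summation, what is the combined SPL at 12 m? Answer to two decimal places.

75.35 dB SPL

Combined at 2.3 m: 10·log₁₀(10^(88.0/10)+10^(84.8/10)) = 89.699 dB SPL.
Then apply −20·log₁₀(12/2.3) = -14.349 dB → 75.35 dB SPL.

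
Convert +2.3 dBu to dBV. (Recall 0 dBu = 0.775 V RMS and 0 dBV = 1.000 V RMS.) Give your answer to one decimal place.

The offset between the scales is 20·log₁₀(0.775/1.000) = −2.214 dB.
So dBV = +2.3 − 2.214 = +0.1 dBV.

+0.1 dBV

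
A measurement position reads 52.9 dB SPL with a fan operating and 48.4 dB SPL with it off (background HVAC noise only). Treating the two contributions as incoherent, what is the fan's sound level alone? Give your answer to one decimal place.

Subtract intensities: L_src = 10·log₁₀(10^(L_total/10) − 10^(L_bg/10)).
L_src = 10·log₁₀(10^(52.9/10) − 10^(48.4/10)) = 10·log₁₀(125800) = 51.0 dB SPL.

51.0 dB SPL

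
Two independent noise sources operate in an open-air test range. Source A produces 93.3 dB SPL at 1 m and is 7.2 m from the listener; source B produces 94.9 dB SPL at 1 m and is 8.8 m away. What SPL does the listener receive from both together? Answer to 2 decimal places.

At the listener: L_A = 93.3 − 20·log₁₀(7.2) = 76.153 dB; L_B = 94.9 − 20·log₁₀(8.8) = 76.010 dB.
Combined: 10·log₁₀(10^(76.153/10)+10^(76.010/10)) = 79.09 dB SPL.

79.09 dB SPL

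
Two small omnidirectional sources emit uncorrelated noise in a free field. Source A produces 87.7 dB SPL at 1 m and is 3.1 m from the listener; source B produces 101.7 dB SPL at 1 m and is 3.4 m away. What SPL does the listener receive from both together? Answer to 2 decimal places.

91.27 dB SPL

At the listener: L_A = 87.7 − 20·log₁₀(3.1) = 77.873 dB; L_B = 101.7 − 20·log₁₀(3.4) = 91.070 dB.
Combined: 10·log₁₀(10^(77.873/10)+10^(91.070/10)) = 91.27 dB SPL.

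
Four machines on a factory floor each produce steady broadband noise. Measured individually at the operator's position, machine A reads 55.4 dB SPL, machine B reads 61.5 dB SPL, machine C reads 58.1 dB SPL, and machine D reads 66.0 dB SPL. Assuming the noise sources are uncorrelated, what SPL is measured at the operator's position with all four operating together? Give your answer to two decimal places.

68.05 dB SPL

Uncorrelated sources add in intensity (power), not in dB.
L_total = 10·log₁₀(10^(55.4/10) + 10^(61.5/10) + 10^(58.1/10) + 10^(66.0/10)) = 10·log₁₀(6386000) = 68.05 dB SPL.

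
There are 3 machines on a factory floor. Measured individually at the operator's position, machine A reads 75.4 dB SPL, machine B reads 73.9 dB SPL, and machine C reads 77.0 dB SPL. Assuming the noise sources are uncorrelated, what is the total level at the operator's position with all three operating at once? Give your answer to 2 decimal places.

80.39 dB SPL

Add the sources as powers (linear), then convert back to dB:
L_total = 10·log₁₀(10^(75.4/10) + 10^(73.9/10) + 10^(77.0/10)) = 10·log₁₀(109300000) = 80.39 dB SPL.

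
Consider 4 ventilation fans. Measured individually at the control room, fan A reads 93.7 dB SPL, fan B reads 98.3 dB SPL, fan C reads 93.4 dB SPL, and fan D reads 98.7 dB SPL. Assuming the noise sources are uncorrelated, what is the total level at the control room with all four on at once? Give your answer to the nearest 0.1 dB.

Add the sources as powers (linear), then convert back to dB:
L_total = 10·log₁₀(10^(93.7/10) + 10^(98.3/10) + 10^(93.4/10) + 10^(98.7/10)) = 10·log₁₀(18706000000) = 102.7 dB SPL.

102.7 dB SPL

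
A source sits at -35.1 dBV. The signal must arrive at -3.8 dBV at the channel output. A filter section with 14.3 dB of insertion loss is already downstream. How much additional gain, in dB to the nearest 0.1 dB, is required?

The required make-up gain is the shortfall in the dB sum.
G = -3.8 − (-35.1) + 14.3 = 45.6 dB.

45.6 dB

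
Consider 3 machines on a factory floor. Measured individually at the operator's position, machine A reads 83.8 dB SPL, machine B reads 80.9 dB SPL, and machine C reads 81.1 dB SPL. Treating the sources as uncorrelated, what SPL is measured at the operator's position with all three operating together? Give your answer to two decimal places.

86.92 dB SPL

Uncorrelated sources add in intensity (power), not in dB.
L_total = 10·log₁₀(10^(83.8/10) + 10^(80.9/10) + 10^(81.1/10)) = 10·log₁₀(491700000) = 86.92 dB SPL.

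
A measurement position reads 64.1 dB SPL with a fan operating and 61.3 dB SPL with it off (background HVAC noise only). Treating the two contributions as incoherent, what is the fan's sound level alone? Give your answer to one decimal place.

60.9 dB SPL

Background correction is a power subtraction:
L_src = 10·log₁₀(10^(64.1/10) − 10^(61.3/10)) = 10·log₁₀(1221000) = 60.9 dB SPL.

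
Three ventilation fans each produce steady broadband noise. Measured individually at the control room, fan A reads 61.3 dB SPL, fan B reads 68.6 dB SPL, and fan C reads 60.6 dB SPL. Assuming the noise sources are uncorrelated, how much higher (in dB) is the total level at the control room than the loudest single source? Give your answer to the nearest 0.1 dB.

1.3 dB

Incoherent sources sum as intensities:
L_total = 10·log₁₀(10^(61.3/10) + 10^(68.6/10) + 10^(60.6/10)) = 69.89 dB SPL.
Excess over the loudest (68.6 dB): 69.89 − 68.6 = 1.3 dB.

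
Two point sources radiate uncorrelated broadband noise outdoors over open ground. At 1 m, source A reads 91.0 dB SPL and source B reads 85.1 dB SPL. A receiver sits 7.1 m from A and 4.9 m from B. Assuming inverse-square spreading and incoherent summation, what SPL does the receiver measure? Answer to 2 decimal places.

75.85 dB SPL

At the listener: L_A = 91.0 − 20·log₁₀(7.1) = 73.975 dB; L_B = 85.1 − 20·log₁₀(4.9) = 71.296 dB.
Combined: 10·log₁₀(10^(73.975/10)+10^(71.296/10)) = 75.85 dB SPL.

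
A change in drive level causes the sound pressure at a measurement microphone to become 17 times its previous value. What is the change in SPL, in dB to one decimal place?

Sound pressure is an amplitude quantity: ΔL = 20·log₁₀(p₂/p₁).
20·log₁₀(17) = 24.6 dB.

24.6 dB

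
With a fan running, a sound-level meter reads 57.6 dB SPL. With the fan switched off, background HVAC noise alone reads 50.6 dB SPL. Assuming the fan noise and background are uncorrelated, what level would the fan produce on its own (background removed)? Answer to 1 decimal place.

Remove the background by subtracting linear intensities:
L_src = 10·log₁₀(10^(57.6/10) − 10^(50.6/10)) = 10·log₁₀(460600) = 56.6 dB SPL.

56.6 dB SPL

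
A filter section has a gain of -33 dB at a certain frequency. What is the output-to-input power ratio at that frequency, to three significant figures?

Power ratio = 10^(dB/10).
10^(-33/10) = 10^(-3.300) = 0.000501.

0.000501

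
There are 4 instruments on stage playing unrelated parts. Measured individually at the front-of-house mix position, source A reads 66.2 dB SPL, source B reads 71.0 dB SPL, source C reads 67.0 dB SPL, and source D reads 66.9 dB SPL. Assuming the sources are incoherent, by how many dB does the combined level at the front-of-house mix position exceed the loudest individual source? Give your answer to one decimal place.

3.3 dB

Uncorrelated sources add in intensity (power), not in dB.
L_total = 10·log₁₀(10^(66.2/10) + 10^(71.0/10) + 10^(67.0/10) + 10^(66.9/10)) = 74.26 dB SPL.
Excess over the loudest (71.0 dB): 74.26 − 71.0 = 3.3 dB.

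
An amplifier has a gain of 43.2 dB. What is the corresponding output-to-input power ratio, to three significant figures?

Power ratio = 10^(dB/10).
10^(43.2/10) = 10^(4.320) = 20900.

20900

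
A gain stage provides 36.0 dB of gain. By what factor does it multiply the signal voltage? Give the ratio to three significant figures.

63.1

Voltage ratio = 10^(dB/20).
10^(36.0/20) = 10^(1.800) = 63.1.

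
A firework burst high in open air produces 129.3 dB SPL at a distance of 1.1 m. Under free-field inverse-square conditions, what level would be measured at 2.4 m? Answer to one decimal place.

For a point source in a free field, ΔL = −20·log₁₀(d₂/d₁).
ΔL = −20·log₁₀(2.4/1.1) = -6.78 dB, so L₂ = 129.3 + (-6.78) = 122.5 dB SPL.

122.5 dB SPL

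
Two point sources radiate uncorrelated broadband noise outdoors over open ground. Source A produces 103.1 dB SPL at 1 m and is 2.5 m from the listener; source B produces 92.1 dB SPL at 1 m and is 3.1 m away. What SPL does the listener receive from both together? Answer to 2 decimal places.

95.36 dB SPL

At the listener: L_A = 103.1 − 20·log₁₀(2.5) = 95.141 dB; L_B = 92.1 − 20·log₁₀(3.1) = 82.273 dB.
Combined: 10·log₁₀(10^(95.141/10)+10^(82.273/10)) = 95.36 dB SPL.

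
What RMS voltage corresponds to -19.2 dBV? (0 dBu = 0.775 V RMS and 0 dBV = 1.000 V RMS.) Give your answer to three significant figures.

V = 1.000 V × 10^(-19.2/20).
= 1.000 × 0.1096 = 0.110 V.

0.110 V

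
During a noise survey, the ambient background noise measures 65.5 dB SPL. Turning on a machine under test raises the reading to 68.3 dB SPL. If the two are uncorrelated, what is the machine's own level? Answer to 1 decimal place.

65.1 dB SPL

Background correction is a power subtraction:
L_src = 10·log₁₀(10^(68.3/10) − 10^(65.5/10)) = 10·log₁₀(3213000) = 65.1 dB SPL.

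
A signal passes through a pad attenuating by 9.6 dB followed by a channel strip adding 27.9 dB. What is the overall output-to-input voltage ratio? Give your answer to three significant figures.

Net gain = (−9.6) + 27.9 = 18.3 dB.
Voltage ratio = 10^(18.3/20) = 8.22.

8.22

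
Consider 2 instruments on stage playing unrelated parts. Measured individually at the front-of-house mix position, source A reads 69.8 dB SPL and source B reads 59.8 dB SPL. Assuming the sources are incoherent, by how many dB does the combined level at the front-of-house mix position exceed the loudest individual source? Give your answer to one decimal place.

0.4 dB

Uncorrelated sources add in intensity (power), not in dB.
L_total = 10·log₁₀(10^(69.8/10) + 10^(59.8/10)) = 70.21 dB SPL.
Excess over the loudest (69.8 dB): 70.21 − 69.8 = 0.4 dB.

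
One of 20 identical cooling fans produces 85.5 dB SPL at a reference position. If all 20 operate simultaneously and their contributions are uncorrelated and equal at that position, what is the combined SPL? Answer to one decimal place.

98.5 dB SPL

20 equal incoherent sources raise the level by 10·log₁₀(20) = 13.01 dB.
L_total = 85.5 + 13.01 = 98.5 dB SPL.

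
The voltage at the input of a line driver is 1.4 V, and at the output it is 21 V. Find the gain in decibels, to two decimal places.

23.52 dB

For a voltage ratio, dB = 20·log₁₀(V₂/V₁).
20·log₁₀(21/1.4) = 20·log₁₀(15.00) = 23.52 dB.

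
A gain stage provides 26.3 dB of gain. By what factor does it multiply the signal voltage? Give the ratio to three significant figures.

Voltage ratio = 10^(dB/20).
10^(26.3/20) = 10^(1.315) = 20.7.

20.7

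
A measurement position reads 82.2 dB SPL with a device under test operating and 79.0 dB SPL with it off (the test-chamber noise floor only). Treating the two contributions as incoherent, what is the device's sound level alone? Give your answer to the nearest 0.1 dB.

Subtract intensities: L_src = 10·log₁₀(10^(L_total/10) − 10^(L_bg/10)).
L_src = 10·log₁₀(10^(82.2/10) − 10^(79.0/10)) = 10·log₁₀(86530000) = 79.4 dB SPL.

79.4 dB SPL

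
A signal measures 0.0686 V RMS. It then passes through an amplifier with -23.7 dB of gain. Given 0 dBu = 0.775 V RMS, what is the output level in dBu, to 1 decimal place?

-44.8 dBu

Input level: 20·log₁₀(0.0686/0.775) = -21.06 dBu.
Output: -21.06 − 23.7 = -44.8 dBu.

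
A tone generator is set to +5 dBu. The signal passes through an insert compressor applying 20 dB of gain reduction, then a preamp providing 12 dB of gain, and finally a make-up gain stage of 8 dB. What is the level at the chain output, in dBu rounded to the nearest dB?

+5 dBu

Cascaded gains and losses add directly in dB.
+5 − 20 + 12 + 8 = +5 dBu.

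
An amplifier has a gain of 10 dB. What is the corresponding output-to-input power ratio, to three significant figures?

Power ratio = 10^(dB/10).
10^(10/10) = 10^(1.000) = 10.0.

10.0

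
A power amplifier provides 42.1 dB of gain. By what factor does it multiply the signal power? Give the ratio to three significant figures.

Power ratio = 10^(dB/10).
10^(42.1/10) = 10^(4.210) = 16200.

16200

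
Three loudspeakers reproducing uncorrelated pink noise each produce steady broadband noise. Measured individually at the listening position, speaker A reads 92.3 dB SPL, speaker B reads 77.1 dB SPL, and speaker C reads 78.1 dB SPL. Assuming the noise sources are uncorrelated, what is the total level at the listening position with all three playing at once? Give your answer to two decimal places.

Incoherent sources sum as intensities:
L_total = 10·log₁₀(10^(92.3/10) + 10^(77.1/10) + 10^(78.1/10)) = 10·log₁₀(1814000000) = 92.59 dB SPL.

92.59 dB SPL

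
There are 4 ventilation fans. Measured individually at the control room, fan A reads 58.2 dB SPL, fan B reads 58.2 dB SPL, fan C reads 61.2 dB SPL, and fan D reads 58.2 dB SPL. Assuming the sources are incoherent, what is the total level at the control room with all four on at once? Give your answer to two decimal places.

Uncorrelated sources add in intensity (power), not in dB.
L_total = 10·log₁₀(10^(58.2/10) + 10^(58.2/10) + 10^(61.2/10) + 10^(58.2/10)) = 10·log₁₀(3300000) = 65.19 dB SPL.

65.19 dB SPL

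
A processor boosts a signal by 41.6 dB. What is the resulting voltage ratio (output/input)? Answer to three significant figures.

120

Voltage ratio = 10^(dB/20).
10^(41.6/20) = 10^(2.080) = 120.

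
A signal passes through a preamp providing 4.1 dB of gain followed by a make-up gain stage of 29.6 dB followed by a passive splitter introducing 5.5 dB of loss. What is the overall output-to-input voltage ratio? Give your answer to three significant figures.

Net gain = 4.1 + 29.6 + (−5.5) = 28.2 dB.
Voltage ratio = 10^(28.2/20) = 25.7.

25.7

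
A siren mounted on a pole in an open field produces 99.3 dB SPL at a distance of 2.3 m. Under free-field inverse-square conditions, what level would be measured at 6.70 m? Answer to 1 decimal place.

Free-field point source: level drops by 20·log₁₀ of the distance ratio.
ΔL = −20·log₁₀(6.70/2.3) = -9.29 dB, so L₂ = 99.3 + (-9.29) = 90.0 dB SPL.

90.0 dB SPL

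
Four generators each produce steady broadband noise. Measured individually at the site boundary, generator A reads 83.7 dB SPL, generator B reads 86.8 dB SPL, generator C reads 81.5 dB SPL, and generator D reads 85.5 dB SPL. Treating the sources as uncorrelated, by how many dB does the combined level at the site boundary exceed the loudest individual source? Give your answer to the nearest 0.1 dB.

Incoherent sources sum as intensities:
L_total = 10·log₁₀(10^(83.7/10) + 10^(86.8/10) + 10^(81.5/10) + 10^(85.5/10)) = 90.82 dB SPL.
Excess over the loudest (86.8 dB): 90.82 − 86.8 = 4.0 dB.

4.0 dB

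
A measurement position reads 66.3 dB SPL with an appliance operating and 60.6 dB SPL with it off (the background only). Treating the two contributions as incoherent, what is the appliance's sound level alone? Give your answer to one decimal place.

Background correction is a power subtraction:
L_src = 10·log₁₀(10^(66.3/10) − 10^(60.6/10)) = 10·log₁₀(3118000) = 64.9 dB SPL.

64.9 dB SPL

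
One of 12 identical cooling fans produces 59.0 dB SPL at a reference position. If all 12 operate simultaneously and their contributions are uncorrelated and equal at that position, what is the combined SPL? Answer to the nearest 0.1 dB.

69.8 dB SPL

12 equal incoherent sources raise the level by 10·log₁₀(12) = 10.79 dB.
L_total = 59.0 + 10.79 = 69.8 dB SPL.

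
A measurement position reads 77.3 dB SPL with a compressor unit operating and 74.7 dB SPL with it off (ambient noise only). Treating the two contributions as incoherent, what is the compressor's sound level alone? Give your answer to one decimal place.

Background correction is a power subtraction:
L_src = 10·log₁₀(10^(77.3/10) − 10^(74.7/10)) = 10·log₁₀(24190000) = 73.8 dB SPL.

73.8 dB SPL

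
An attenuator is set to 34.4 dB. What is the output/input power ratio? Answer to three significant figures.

Power ratio = 10^(dB/10).
10^(-34.4/10) = 10^(-3.440) = 0.000363.

0.000363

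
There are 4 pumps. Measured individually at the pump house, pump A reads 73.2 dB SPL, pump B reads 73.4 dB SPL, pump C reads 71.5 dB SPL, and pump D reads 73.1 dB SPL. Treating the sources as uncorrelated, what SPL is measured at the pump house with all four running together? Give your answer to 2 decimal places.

Incoherent sources sum as intensities:
L_total = 10·log₁₀(10^(73.2/10) + 10^(73.4/10) + 10^(71.5/10) + 10^(73.1/10)) = 10·log₁₀(77310000) = 78.88 dB SPL.

78.88 dB SPL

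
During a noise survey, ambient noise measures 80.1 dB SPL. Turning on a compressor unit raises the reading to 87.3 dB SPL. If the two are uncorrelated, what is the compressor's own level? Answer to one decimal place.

Remove the background by subtracting linear intensities:
L_src = 10·log₁₀(10^(87.3/10) − 10^(80.1/10)) = 10·log₁₀(434700000) = 86.4 dB SPL.

86.4 dB SPL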